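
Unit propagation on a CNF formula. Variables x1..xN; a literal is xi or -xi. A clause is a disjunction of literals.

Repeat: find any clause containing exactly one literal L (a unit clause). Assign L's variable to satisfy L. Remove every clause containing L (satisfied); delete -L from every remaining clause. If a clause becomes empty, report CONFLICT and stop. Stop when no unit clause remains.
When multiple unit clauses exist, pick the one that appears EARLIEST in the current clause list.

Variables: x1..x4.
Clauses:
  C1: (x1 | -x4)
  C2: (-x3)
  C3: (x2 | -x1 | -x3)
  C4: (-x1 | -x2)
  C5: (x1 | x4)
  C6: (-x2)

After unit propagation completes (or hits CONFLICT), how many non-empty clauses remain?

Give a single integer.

unit clause [-3] forces x3=F; simplify:
  satisfied 2 clause(s); 4 remain; assigned so far: [3]
unit clause [-2] forces x2=F; simplify:
  satisfied 2 clause(s); 2 remain; assigned so far: [2, 3]

Answer: 2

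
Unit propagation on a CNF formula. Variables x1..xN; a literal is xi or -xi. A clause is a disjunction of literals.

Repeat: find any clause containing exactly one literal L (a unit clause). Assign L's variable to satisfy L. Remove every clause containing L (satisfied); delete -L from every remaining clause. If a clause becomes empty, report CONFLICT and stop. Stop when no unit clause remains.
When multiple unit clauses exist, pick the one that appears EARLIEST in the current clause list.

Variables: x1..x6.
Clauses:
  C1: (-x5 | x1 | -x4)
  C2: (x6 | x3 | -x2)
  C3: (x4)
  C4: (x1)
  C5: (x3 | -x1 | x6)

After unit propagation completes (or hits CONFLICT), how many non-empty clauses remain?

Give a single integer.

unit clause [4] forces x4=T; simplify:
  drop -4 from [-5, 1, -4] -> [-5, 1]
  satisfied 1 clause(s); 4 remain; assigned so far: [4]
unit clause [1] forces x1=T; simplify:
  drop -1 from [3, -1, 6] -> [3, 6]
  satisfied 2 clause(s); 2 remain; assigned so far: [1, 4]

Answer: 2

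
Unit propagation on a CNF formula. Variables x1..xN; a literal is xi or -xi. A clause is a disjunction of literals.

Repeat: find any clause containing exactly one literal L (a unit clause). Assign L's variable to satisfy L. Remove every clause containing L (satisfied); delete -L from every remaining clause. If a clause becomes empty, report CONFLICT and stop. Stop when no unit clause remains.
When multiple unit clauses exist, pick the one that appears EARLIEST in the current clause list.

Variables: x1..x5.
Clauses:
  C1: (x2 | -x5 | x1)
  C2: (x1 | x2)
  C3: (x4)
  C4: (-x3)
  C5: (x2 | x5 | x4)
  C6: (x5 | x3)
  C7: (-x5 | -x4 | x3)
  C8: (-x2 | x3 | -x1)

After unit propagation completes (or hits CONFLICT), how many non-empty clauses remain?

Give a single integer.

Answer: 3

Derivation:
unit clause [4] forces x4=T; simplify:
  drop -4 from [-5, -4, 3] -> [-5, 3]
  satisfied 2 clause(s); 6 remain; assigned so far: [4]
unit clause [-3] forces x3=F; simplify:
  drop 3 from [5, 3] -> [5]
  drop 3 from [-5, 3] -> [-5]
  drop 3 from [-2, 3, -1] -> [-2, -1]
  satisfied 1 clause(s); 5 remain; assigned so far: [3, 4]
unit clause [5] forces x5=T; simplify:
  drop -5 from [2, -5, 1] -> [2, 1]
  drop -5 from [-5] -> [] (empty!)
  satisfied 1 clause(s); 4 remain; assigned so far: [3, 4, 5]
CONFLICT (empty clause)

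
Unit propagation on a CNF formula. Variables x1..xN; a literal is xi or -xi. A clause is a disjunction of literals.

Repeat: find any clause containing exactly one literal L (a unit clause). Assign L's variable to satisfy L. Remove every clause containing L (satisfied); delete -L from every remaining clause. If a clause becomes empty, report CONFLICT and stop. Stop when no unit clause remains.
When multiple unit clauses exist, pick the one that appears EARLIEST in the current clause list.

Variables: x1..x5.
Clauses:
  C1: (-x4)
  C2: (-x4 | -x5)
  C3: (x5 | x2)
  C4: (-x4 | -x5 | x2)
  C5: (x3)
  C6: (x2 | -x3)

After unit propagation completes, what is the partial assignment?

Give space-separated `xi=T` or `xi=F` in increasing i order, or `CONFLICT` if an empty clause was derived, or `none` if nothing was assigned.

Answer: x2=T x3=T x4=F

Derivation:
unit clause [-4] forces x4=F; simplify:
  satisfied 3 clause(s); 3 remain; assigned so far: [4]
unit clause [3] forces x3=T; simplify:
  drop -3 from [2, -3] -> [2]
  satisfied 1 clause(s); 2 remain; assigned so far: [3, 4]
unit clause [2] forces x2=T; simplify:
  satisfied 2 clause(s); 0 remain; assigned so far: [2, 3, 4]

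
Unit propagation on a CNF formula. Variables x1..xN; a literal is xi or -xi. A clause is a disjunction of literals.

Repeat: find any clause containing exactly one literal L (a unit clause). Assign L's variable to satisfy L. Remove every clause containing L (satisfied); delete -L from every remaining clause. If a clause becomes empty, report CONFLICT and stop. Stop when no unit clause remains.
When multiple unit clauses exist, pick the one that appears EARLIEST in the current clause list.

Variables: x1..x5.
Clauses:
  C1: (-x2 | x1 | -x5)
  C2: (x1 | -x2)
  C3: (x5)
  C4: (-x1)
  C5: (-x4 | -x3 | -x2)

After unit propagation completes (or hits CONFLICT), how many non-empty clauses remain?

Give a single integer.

Answer: 0

Derivation:
unit clause [5] forces x5=T; simplify:
  drop -5 from [-2, 1, -5] -> [-2, 1]
  satisfied 1 clause(s); 4 remain; assigned so far: [5]
unit clause [-1] forces x1=F; simplify:
  drop 1 from [-2, 1] -> [-2]
  drop 1 from [1, -2] -> [-2]
  satisfied 1 clause(s); 3 remain; assigned so far: [1, 5]
unit clause [-2] forces x2=F; simplify:
  satisfied 3 clause(s); 0 remain; assigned so far: [1, 2, 5]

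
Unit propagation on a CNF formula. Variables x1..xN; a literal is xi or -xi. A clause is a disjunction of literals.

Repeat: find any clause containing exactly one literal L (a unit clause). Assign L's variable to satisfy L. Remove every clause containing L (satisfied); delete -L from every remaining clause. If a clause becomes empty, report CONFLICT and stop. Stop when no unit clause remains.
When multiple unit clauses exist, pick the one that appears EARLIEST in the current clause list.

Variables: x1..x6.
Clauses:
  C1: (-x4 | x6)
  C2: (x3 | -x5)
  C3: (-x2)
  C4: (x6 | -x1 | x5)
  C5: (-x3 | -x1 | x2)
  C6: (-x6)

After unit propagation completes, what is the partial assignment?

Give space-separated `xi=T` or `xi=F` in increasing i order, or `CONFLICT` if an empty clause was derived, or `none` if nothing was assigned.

unit clause [-2] forces x2=F; simplify:
  drop 2 from [-3, -1, 2] -> [-3, -1]
  satisfied 1 clause(s); 5 remain; assigned so far: [2]
unit clause [-6] forces x6=F; simplify:
  drop 6 from [-4, 6] -> [-4]
  drop 6 from [6, -1, 5] -> [-1, 5]
  satisfied 1 clause(s); 4 remain; assigned so far: [2, 6]
unit clause [-4] forces x4=F; simplify:
  satisfied 1 clause(s); 3 remain; assigned so far: [2, 4, 6]

Answer: x2=F x4=F x6=F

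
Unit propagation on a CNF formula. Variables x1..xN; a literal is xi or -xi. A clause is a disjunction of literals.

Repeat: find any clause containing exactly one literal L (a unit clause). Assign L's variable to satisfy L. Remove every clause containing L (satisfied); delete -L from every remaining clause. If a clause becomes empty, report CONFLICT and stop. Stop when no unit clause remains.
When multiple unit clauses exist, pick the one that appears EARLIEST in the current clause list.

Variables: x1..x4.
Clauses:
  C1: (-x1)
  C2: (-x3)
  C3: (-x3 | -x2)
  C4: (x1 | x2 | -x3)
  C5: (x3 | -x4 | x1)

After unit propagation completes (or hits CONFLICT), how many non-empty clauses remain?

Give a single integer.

Answer: 0

Derivation:
unit clause [-1] forces x1=F; simplify:
  drop 1 from [1, 2, -3] -> [2, -3]
  drop 1 from [3, -4, 1] -> [3, -4]
  satisfied 1 clause(s); 4 remain; assigned so far: [1]
unit clause [-3] forces x3=F; simplify:
  drop 3 from [3, -4] -> [-4]
  satisfied 3 clause(s); 1 remain; assigned so far: [1, 3]
unit clause [-4] forces x4=F; simplify:
  satisfied 1 clause(s); 0 remain; assigned so far: [1, 3, 4]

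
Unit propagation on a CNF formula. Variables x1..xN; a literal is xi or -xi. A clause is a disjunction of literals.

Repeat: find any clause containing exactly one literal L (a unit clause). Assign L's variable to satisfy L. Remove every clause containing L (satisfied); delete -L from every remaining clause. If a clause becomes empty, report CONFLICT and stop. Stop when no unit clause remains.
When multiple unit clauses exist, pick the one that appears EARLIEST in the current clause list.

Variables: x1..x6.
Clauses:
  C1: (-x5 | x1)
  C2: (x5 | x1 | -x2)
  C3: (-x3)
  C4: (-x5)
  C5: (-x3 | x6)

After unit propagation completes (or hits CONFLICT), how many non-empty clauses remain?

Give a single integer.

Answer: 1

Derivation:
unit clause [-3] forces x3=F; simplify:
  satisfied 2 clause(s); 3 remain; assigned so far: [3]
unit clause [-5] forces x5=F; simplify:
  drop 5 from [5, 1, -2] -> [1, -2]
  satisfied 2 clause(s); 1 remain; assigned so far: [3, 5]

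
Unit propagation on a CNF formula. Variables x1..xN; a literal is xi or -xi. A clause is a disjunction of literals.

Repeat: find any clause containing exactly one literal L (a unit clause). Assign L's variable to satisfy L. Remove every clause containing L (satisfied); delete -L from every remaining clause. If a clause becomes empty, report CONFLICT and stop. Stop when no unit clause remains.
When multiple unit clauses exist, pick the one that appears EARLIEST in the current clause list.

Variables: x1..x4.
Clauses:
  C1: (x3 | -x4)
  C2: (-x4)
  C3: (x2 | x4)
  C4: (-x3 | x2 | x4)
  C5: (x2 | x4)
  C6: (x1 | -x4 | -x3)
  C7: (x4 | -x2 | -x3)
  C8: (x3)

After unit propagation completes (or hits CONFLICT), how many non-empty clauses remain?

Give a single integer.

unit clause [-4] forces x4=F; simplify:
  drop 4 from [2, 4] -> [2]
  drop 4 from [-3, 2, 4] -> [-3, 2]
  drop 4 from [2, 4] -> [2]
  drop 4 from [4, -2, -3] -> [-2, -3]
  satisfied 3 clause(s); 5 remain; assigned so far: [4]
unit clause [2] forces x2=T; simplify:
  drop -2 from [-2, -3] -> [-3]
  satisfied 3 clause(s); 2 remain; assigned so far: [2, 4]
unit clause [-3] forces x3=F; simplify:
  drop 3 from [3] -> [] (empty!)
  satisfied 1 clause(s); 1 remain; assigned so far: [2, 3, 4]
CONFLICT (empty clause)

Answer: 0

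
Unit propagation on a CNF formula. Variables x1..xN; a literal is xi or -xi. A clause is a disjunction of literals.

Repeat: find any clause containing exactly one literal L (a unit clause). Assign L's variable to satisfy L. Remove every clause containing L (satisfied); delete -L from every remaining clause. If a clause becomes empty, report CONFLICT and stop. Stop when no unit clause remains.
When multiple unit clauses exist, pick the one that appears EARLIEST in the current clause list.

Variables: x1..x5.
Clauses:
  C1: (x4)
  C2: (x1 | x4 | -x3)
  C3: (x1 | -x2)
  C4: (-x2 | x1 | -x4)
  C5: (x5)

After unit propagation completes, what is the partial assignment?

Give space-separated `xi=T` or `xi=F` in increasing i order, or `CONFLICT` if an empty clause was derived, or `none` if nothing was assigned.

unit clause [4] forces x4=T; simplify:
  drop -4 from [-2, 1, -4] -> [-2, 1]
  satisfied 2 clause(s); 3 remain; assigned so far: [4]
unit clause [5] forces x5=T; simplify:
  satisfied 1 clause(s); 2 remain; assigned so far: [4, 5]

Answer: x4=T x5=T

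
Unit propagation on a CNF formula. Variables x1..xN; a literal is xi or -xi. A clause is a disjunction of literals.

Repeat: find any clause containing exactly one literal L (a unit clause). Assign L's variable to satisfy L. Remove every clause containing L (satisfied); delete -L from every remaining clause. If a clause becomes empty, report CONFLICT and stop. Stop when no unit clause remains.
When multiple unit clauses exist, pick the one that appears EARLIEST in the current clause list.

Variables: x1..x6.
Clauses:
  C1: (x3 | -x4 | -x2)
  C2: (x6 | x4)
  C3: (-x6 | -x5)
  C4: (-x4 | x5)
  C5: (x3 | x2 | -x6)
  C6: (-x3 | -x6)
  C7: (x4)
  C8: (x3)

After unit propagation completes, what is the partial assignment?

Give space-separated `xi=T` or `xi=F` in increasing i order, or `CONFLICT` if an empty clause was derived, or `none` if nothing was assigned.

Answer: x3=T x4=T x5=T x6=F

Derivation:
unit clause [4] forces x4=T; simplify:
  drop -4 from [3, -4, -2] -> [3, -2]
  drop -4 from [-4, 5] -> [5]
  satisfied 2 clause(s); 6 remain; assigned so far: [4]
unit clause [5] forces x5=T; simplify:
  drop -5 from [-6, -5] -> [-6]
  satisfied 1 clause(s); 5 remain; assigned so far: [4, 5]
unit clause [-6] forces x6=F; simplify:
  satisfied 3 clause(s); 2 remain; assigned so far: [4, 5, 6]
unit clause [3] forces x3=T; simplify:
  satisfied 2 clause(s); 0 remain; assigned so far: [3, 4, 5, 6]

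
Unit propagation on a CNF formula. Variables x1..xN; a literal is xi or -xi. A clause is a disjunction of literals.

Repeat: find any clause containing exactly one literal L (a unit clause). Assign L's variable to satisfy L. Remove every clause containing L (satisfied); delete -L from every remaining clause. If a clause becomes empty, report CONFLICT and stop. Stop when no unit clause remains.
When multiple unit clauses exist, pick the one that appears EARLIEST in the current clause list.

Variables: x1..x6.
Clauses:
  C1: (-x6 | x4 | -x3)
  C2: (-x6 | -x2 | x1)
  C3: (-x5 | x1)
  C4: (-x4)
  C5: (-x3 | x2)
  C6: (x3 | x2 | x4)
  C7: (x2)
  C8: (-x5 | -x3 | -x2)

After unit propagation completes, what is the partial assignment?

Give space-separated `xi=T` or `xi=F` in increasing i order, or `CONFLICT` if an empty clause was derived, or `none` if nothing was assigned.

Answer: x2=T x4=F

Derivation:
unit clause [-4] forces x4=F; simplify:
  drop 4 from [-6, 4, -3] -> [-6, -3]
  drop 4 from [3, 2, 4] -> [3, 2]
  satisfied 1 clause(s); 7 remain; assigned so far: [4]
unit clause [2] forces x2=T; simplify:
  drop -2 from [-6, -2, 1] -> [-6, 1]
  drop -2 from [-5, -3, -2] -> [-5, -3]
  satisfied 3 clause(s); 4 remain; assigned so far: [2, 4]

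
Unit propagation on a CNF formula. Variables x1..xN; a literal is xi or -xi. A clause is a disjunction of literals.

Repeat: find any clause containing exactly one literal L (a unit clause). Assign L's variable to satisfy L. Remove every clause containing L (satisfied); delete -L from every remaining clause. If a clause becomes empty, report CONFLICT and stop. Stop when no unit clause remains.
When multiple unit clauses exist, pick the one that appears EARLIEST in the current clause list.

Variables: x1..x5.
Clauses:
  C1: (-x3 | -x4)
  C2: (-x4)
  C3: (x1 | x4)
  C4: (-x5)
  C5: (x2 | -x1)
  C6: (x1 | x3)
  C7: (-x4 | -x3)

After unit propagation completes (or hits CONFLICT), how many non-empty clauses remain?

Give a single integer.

Answer: 0

Derivation:
unit clause [-4] forces x4=F; simplify:
  drop 4 from [1, 4] -> [1]
  satisfied 3 clause(s); 4 remain; assigned so far: [4]
unit clause [1] forces x1=T; simplify:
  drop -1 from [2, -1] -> [2]
  satisfied 2 clause(s); 2 remain; assigned so far: [1, 4]
unit clause [-5] forces x5=F; simplify:
  satisfied 1 clause(s); 1 remain; assigned so far: [1, 4, 5]
unit clause [2] forces x2=T; simplify:
  satisfied 1 clause(s); 0 remain; assigned so far: [1, 2, 4, 5]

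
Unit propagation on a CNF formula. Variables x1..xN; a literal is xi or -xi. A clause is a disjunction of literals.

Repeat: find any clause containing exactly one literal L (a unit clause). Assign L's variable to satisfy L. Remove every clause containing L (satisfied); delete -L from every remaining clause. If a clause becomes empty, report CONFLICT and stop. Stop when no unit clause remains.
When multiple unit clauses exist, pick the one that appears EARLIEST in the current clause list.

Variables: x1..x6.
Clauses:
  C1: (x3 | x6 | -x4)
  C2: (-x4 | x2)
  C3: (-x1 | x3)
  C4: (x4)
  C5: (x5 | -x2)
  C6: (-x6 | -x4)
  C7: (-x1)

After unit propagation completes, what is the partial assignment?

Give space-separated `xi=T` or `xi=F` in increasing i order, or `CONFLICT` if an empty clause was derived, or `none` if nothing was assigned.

Answer: x1=F x2=T x3=T x4=T x5=T x6=F

Derivation:
unit clause [4] forces x4=T; simplify:
  drop -4 from [3, 6, -4] -> [3, 6]
  drop -4 from [-4, 2] -> [2]
  drop -4 from [-6, -4] -> [-6]
  satisfied 1 clause(s); 6 remain; assigned so far: [4]
unit clause [2] forces x2=T; simplify:
  drop -2 from [5, -2] -> [5]
  satisfied 1 clause(s); 5 remain; assigned so far: [2, 4]
unit clause [5] forces x5=T; simplify:
  satisfied 1 clause(s); 4 remain; assigned so far: [2, 4, 5]
unit clause [-6] forces x6=F; simplify:
  drop 6 from [3, 6] -> [3]
  satisfied 1 clause(s); 3 remain; assigned so far: [2, 4, 5, 6]
unit clause [3] forces x3=T; simplify:
  satisfied 2 clause(s); 1 remain; assigned so far: [2, 3, 4, 5, 6]
unit clause [-1] forces x1=F; simplify:
  satisfied 1 clause(s); 0 remain; assigned so far: [1, 2, 3, 4, 5, 6]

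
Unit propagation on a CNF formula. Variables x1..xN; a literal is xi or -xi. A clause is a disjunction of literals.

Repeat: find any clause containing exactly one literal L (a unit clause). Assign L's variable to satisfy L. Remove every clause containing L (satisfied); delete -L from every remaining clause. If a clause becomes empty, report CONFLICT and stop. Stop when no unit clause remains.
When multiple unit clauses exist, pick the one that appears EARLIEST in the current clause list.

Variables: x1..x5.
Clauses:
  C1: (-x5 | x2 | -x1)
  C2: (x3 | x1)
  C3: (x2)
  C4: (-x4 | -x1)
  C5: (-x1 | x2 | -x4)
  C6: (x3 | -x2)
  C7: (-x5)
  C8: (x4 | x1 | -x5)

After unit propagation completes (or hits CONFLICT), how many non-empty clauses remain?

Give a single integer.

Answer: 1

Derivation:
unit clause [2] forces x2=T; simplify:
  drop -2 from [3, -2] -> [3]
  satisfied 3 clause(s); 5 remain; assigned so far: [2]
unit clause [3] forces x3=T; simplify:
  satisfied 2 clause(s); 3 remain; assigned so far: [2, 3]
unit clause [-5] forces x5=F; simplify:
  satisfied 2 clause(s); 1 remain; assigned so far: [2, 3, 5]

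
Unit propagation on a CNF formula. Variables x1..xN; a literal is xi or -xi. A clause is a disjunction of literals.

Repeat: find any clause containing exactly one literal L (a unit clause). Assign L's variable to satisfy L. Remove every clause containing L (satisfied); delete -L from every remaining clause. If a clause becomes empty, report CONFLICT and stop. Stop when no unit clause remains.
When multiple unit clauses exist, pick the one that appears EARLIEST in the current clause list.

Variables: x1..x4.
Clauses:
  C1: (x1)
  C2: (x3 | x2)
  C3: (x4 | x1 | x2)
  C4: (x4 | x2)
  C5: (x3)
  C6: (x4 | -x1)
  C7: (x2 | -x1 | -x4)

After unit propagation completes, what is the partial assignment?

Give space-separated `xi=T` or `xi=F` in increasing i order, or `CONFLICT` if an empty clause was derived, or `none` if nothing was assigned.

Answer: x1=T x2=T x3=T x4=T

Derivation:
unit clause [1] forces x1=T; simplify:
  drop -1 from [4, -1] -> [4]
  drop -1 from [2, -1, -4] -> [2, -4]
  satisfied 2 clause(s); 5 remain; assigned so far: [1]
unit clause [3] forces x3=T; simplify:
  satisfied 2 clause(s); 3 remain; assigned so far: [1, 3]
unit clause [4] forces x4=T; simplify:
  drop -4 from [2, -4] -> [2]
  satisfied 2 clause(s); 1 remain; assigned so far: [1, 3, 4]
unit clause [2] forces x2=T; simplify:
  satisfied 1 clause(s); 0 remain; assigned so far: [1, 2, 3, 4]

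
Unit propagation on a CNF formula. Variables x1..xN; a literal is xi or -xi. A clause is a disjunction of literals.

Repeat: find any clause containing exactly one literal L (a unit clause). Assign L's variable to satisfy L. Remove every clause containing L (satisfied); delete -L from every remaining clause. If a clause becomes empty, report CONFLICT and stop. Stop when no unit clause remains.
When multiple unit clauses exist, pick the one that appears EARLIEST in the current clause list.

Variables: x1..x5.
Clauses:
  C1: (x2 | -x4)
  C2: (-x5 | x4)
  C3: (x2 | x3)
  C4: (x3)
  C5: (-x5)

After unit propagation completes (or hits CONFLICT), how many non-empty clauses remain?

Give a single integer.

unit clause [3] forces x3=T; simplify:
  satisfied 2 clause(s); 3 remain; assigned so far: [3]
unit clause [-5] forces x5=F; simplify:
  satisfied 2 clause(s); 1 remain; assigned so far: [3, 5]

Answer: 1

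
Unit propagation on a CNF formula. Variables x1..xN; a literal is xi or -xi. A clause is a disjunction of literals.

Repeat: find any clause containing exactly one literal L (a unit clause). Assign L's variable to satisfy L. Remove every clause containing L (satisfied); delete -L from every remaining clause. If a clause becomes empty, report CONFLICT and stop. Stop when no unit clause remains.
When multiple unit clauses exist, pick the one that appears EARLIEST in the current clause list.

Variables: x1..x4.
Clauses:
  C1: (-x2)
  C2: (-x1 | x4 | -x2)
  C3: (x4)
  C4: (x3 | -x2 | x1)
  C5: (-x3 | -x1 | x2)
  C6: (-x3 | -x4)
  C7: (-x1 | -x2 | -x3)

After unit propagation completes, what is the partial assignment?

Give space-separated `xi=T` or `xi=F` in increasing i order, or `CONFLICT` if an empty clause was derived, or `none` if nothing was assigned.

Answer: x2=F x3=F x4=T

Derivation:
unit clause [-2] forces x2=F; simplify:
  drop 2 from [-3, -1, 2] -> [-3, -1]
  satisfied 4 clause(s); 3 remain; assigned so far: [2]
unit clause [4] forces x4=T; simplify:
  drop -4 from [-3, -4] -> [-3]
  satisfied 1 clause(s); 2 remain; assigned so far: [2, 4]
unit clause [-3] forces x3=F; simplify:
  satisfied 2 clause(s); 0 remain; assigned so far: [2, 3, 4]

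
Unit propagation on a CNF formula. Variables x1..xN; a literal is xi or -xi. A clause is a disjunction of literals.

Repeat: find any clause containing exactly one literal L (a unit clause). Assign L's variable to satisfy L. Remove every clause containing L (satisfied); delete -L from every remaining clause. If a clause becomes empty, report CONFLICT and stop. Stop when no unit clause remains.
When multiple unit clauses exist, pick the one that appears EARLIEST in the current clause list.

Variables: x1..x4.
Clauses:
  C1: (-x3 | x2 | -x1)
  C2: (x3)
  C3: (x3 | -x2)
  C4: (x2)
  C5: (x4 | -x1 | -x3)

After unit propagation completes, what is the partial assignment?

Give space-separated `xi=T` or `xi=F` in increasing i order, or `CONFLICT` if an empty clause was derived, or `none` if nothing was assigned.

unit clause [3] forces x3=T; simplify:
  drop -3 from [-3, 2, -1] -> [2, -1]
  drop -3 from [4, -1, -3] -> [4, -1]
  satisfied 2 clause(s); 3 remain; assigned so far: [3]
unit clause [2] forces x2=T; simplify:
  satisfied 2 clause(s); 1 remain; assigned so far: [2, 3]

Answer: x2=T x3=T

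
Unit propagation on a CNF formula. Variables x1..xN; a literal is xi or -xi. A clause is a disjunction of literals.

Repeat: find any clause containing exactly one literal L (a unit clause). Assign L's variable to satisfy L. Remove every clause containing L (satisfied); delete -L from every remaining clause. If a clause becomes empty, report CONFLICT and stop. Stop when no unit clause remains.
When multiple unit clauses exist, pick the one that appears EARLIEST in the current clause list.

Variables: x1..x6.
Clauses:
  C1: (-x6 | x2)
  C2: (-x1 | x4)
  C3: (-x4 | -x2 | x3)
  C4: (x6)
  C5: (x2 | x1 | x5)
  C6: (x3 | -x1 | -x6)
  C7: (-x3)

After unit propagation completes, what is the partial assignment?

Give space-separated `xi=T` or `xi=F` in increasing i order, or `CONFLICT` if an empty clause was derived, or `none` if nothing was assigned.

unit clause [6] forces x6=T; simplify:
  drop -6 from [-6, 2] -> [2]
  drop -6 from [3, -1, -6] -> [3, -1]
  satisfied 1 clause(s); 6 remain; assigned so far: [6]
unit clause [2] forces x2=T; simplify:
  drop -2 from [-4, -2, 3] -> [-4, 3]
  satisfied 2 clause(s); 4 remain; assigned so far: [2, 6]
unit clause [-3] forces x3=F; simplify:
  drop 3 from [-4, 3] -> [-4]
  drop 3 from [3, -1] -> [-1]
  satisfied 1 clause(s); 3 remain; assigned so far: [2, 3, 6]
unit clause [-4] forces x4=F; simplify:
  drop 4 from [-1, 4] -> [-1]
  satisfied 1 clause(s); 2 remain; assigned so far: [2, 3, 4, 6]
unit clause [-1] forces x1=F; simplify:
  satisfied 2 clause(s); 0 remain; assigned so far: [1, 2, 3, 4, 6]

Answer: x1=F x2=T x3=F x4=F x6=T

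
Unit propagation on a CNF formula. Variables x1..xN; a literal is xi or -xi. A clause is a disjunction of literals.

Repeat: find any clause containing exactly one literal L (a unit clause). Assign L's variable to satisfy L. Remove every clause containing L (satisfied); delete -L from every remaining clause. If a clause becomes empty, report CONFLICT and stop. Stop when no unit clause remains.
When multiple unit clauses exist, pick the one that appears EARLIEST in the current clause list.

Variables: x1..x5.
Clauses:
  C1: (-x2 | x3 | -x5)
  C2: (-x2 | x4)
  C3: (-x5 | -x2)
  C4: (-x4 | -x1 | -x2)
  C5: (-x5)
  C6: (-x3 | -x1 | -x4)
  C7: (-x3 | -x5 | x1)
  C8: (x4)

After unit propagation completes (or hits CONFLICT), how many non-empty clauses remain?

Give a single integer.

unit clause [-5] forces x5=F; simplify:
  satisfied 4 clause(s); 4 remain; assigned so far: [5]
unit clause [4] forces x4=T; simplify:
  drop -4 from [-4, -1, -2] -> [-1, -2]
  drop -4 from [-3, -1, -4] -> [-3, -1]
  satisfied 2 clause(s); 2 remain; assigned so far: [4, 5]

Answer: 2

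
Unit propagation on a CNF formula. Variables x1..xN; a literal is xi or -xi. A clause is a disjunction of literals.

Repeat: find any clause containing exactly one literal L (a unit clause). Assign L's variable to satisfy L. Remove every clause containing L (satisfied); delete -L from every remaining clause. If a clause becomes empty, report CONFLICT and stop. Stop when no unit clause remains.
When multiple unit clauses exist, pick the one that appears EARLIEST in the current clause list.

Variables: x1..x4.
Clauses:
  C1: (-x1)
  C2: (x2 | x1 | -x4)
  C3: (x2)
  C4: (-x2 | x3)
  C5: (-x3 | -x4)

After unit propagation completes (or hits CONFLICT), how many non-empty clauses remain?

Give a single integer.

Answer: 0

Derivation:
unit clause [-1] forces x1=F; simplify:
  drop 1 from [2, 1, -4] -> [2, -4]
  satisfied 1 clause(s); 4 remain; assigned so far: [1]
unit clause [2] forces x2=T; simplify:
  drop -2 from [-2, 3] -> [3]
  satisfied 2 clause(s); 2 remain; assigned so far: [1, 2]
unit clause [3] forces x3=T; simplify:
  drop -3 from [-3, -4] -> [-4]
  satisfied 1 clause(s); 1 remain; assigned so far: [1, 2, 3]
unit clause [-4] forces x4=F; simplify:
  satisfied 1 clause(s); 0 remain; assigned so far: [1, 2, 3, 4]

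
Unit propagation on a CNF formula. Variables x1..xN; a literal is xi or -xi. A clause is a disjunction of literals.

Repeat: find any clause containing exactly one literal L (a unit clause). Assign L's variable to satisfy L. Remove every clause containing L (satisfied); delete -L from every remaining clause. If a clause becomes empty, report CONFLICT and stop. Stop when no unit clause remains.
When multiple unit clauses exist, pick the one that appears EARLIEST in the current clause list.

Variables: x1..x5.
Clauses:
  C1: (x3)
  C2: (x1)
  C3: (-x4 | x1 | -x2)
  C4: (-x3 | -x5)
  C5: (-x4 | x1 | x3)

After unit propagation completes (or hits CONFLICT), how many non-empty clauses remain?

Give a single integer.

Answer: 0

Derivation:
unit clause [3] forces x3=T; simplify:
  drop -3 from [-3, -5] -> [-5]
  satisfied 2 clause(s); 3 remain; assigned so far: [3]
unit clause [1] forces x1=T; simplify:
  satisfied 2 clause(s); 1 remain; assigned so far: [1, 3]
unit clause [-5] forces x5=F; simplify:
  satisfied 1 clause(s); 0 remain; assigned so far: [1, 3, 5]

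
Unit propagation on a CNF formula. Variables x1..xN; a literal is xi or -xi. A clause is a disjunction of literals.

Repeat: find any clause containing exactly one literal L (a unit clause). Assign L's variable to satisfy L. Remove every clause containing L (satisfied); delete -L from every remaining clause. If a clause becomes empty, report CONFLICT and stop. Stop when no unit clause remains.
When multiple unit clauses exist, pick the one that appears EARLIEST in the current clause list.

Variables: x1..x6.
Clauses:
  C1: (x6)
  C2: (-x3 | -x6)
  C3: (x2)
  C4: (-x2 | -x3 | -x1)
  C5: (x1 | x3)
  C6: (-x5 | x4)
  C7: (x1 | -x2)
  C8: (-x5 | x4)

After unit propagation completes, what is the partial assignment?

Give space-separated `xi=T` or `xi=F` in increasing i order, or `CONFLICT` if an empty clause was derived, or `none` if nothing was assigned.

Answer: x1=T x2=T x3=F x6=T

Derivation:
unit clause [6] forces x6=T; simplify:
  drop -6 from [-3, -6] -> [-3]
  satisfied 1 clause(s); 7 remain; assigned so far: [6]
unit clause [-3] forces x3=F; simplify:
  drop 3 from [1, 3] -> [1]
  satisfied 2 clause(s); 5 remain; assigned so far: [3, 6]
unit clause [2] forces x2=T; simplify:
  drop -2 from [1, -2] -> [1]
  satisfied 1 clause(s); 4 remain; assigned so far: [2, 3, 6]
unit clause [1] forces x1=T; simplify:
  satisfied 2 clause(s); 2 remain; assigned so far: [1, 2, 3, 6]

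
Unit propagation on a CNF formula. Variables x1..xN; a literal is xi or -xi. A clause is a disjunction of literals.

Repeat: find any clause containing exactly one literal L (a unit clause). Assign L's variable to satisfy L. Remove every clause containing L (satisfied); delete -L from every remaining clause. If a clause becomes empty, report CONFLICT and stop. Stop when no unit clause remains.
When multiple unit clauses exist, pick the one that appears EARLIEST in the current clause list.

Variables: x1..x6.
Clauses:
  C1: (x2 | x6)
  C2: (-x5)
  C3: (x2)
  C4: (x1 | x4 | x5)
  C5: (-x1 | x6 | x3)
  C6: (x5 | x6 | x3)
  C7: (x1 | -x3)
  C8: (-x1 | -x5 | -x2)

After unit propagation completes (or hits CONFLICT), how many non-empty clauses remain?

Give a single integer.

Answer: 4

Derivation:
unit clause [-5] forces x5=F; simplify:
  drop 5 from [1, 4, 5] -> [1, 4]
  drop 5 from [5, 6, 3] -> [6, 3]
  satisfied 2 clause(s); 6 remain; assigned so far: [5]
unit clause [2] forces x2=T; simplify:
  satisfied 2 clause(s); 4 remain; assigned so far: [2, 5]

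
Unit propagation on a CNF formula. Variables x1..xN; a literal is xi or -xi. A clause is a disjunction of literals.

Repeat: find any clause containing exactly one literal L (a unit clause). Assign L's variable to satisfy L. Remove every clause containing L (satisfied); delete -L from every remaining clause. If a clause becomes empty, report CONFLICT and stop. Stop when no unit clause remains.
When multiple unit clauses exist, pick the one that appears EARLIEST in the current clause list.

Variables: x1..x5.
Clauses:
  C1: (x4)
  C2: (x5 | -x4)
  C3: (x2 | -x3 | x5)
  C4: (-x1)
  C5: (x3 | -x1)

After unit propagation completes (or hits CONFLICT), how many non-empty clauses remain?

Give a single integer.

unit clause [4] forces x4=T; simplify:
  drop -4 from [5, -4] -> [5]
  satisfied 1 clause(s); 4 remain; assigned so far: [4]
unit clause [5] forces x5=T; simplify:
  satisfied 2 clause(s); 2 remain; assigned so far: [4, 5]
unit clause [-1] forces x1=F; simplify:
  satisfied 2 clause(s); 0 remain; assigned so far: [1, 4, 5]

Answer: 0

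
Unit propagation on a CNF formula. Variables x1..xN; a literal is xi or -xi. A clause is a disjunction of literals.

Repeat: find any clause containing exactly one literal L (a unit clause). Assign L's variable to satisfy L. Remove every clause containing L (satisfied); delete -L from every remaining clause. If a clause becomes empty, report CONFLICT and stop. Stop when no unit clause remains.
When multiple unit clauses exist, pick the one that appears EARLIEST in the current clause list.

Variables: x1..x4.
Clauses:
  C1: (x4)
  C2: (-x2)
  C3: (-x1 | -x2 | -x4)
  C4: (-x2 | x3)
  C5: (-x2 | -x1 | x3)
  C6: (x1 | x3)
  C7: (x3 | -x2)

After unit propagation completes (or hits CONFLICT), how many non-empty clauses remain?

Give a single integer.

Answer: 1

Derivation:
unit clause [4] forces x4=T; simplify:
  drop -4 from [-1, -2, -4] -> [-1, -2]
  satisfied 1 clause(s); 6 remain; assigned so far: [4]
unit clause [-2] forces x2=F; simplify:
  satisfied 5 clause(s); 1 remain; assigned so far: [2, 4]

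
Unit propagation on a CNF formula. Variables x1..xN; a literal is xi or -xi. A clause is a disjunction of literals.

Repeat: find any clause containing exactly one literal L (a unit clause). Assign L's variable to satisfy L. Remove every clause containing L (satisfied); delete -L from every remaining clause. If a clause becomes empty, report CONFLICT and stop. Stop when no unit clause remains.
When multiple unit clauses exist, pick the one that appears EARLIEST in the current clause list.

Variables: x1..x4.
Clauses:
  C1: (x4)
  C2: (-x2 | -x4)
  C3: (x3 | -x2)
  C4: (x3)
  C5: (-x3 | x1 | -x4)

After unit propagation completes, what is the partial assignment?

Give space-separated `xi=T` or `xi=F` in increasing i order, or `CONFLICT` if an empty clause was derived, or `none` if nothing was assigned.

Answer: x1=T x2=F x3=T x4=T

Derivation:
unit clause [4] forces x4=T; simplify:
  drop -4 from [-2, -4] -> [-2]
  drop -4 from [-3, 1, -4] -> [-3, 1]
  satisfied 1 clause(s); 4 remain; assigned so far: [4]
unit clause [-2] forces x2=F; simplify:
  satisfied 2 clause(s); 2 remain; assigned so far: [2, 4]
unit clause [3] forces x3=T; simplify:
  drop -3 from [-3, 1] -> [1]
  satisfied 1 clause(s); 1 remain; assigned so far: [2, 3, 4]
unit clause [1] forces x1=T; simplify:
  satisfied 1 clause(s); 0 remain; assigned so far: [1, 2, 3, 4]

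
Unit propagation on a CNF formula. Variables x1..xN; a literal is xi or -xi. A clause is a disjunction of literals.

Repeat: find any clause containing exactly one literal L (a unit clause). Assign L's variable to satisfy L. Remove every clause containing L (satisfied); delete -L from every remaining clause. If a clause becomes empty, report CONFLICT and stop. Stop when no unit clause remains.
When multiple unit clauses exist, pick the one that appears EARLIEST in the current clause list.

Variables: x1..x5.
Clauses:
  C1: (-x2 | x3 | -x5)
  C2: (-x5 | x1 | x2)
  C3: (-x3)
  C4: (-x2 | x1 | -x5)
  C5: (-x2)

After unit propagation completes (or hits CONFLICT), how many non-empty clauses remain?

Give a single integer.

Answer: 1

Derivation:
unit clause [-3] forces x3=F; simplify:
  drop 3 from [-2, 3, -5] -> [-2, -5]
  satisfied 1 clause(s); 4 remain; assigned so far: [3]
unit clause [-2] forces x2=F; simplify:
  drop 2 from [-5, 1, 2] -> [-5, 1]
  satisfied 3 clause(s); 1 remain; assigned so far: [2, 3]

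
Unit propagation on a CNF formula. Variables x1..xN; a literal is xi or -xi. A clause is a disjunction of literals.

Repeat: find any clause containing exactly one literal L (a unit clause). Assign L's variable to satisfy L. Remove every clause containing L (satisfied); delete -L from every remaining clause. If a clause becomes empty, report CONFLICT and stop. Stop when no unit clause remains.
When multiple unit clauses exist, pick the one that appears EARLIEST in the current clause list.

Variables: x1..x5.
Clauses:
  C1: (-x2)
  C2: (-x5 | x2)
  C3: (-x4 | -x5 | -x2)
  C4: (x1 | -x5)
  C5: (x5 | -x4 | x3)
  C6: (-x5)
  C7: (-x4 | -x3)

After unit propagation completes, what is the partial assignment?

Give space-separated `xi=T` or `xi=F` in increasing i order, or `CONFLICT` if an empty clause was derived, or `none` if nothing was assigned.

Answer: x2=F x5=F

Derivation:
unit clause [-2] forces x2=F; simplify:
  drop 2 from [-5, 2] -> [-5]
  satisfied 2 clause(s); 5 remain; assigned so far: [2]
unit clause [-5] forces x5=F; simplify:
  drop 5 from [5, -4, 3] -> [-4, 3]
  satisfied 3 clause(s); 2 remain; assigned so far: [2, 5]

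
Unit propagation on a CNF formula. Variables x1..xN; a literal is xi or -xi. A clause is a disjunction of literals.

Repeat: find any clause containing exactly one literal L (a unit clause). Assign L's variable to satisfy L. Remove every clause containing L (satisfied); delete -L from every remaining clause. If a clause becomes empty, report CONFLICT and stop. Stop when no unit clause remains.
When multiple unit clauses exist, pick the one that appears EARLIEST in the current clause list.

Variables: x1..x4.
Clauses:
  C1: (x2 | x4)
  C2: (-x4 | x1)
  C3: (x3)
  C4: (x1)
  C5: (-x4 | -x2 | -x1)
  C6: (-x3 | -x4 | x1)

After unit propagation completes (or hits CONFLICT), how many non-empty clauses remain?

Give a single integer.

Answer: 2

Derivation:
unit clause [3] forces x3=T; simplify:
  drop -3 from [-3, -4, 1] -> [-4, 1]
  satisfied 1 clause(s); 5 remain; assigned so far: [3]
unit clause [1] forces x1=T; simplify:
  drop -1 from [-4, -2, -1] -> [-4, -2]
  satisfied 3 clause(s); 2 remain; assigned so far: [1, 3]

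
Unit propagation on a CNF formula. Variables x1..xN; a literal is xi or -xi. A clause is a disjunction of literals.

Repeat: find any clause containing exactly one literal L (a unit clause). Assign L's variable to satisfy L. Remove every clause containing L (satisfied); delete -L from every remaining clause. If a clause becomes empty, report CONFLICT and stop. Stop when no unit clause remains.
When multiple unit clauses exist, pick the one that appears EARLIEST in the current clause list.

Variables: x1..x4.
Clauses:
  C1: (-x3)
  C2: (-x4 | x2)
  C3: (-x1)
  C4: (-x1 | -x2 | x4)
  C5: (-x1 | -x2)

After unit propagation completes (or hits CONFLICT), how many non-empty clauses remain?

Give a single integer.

Answer: 1

Derivation:
unit clause [-3] forces x3=F; simplify:
  satisfied 1 clause(s); 4 remain; assigned so far: [3]
unit clause [-1] forces x1=F; simplify:
  satisfied 3 clause(s); 1 remain; assigned so far: [1, 3]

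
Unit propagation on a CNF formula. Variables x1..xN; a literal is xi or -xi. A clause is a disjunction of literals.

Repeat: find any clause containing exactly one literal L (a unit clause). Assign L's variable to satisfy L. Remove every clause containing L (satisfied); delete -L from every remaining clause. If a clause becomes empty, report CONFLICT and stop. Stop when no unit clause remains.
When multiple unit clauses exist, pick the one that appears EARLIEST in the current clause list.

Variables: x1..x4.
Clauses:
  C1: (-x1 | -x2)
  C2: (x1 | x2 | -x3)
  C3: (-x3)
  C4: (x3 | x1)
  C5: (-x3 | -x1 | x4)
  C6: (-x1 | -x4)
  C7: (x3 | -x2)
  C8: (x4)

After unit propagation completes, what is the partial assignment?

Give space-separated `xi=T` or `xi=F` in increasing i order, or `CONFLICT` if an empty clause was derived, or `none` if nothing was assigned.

unit clause [-3] forces x3=F; simplify:
  drop 3 from [3, 1] -> [1]
  drop 3 from [3, -2] -> [-2]
  satisfied 3 clause(s); 5 remain; assigned so far: [3]
unit clause [1] forces x1=T; simplify:
  drop -1 from [-1, -2] -> [-2]
  drop -1 from [-1, -4] -> [-4]
  satisfied 1 clause(s); 4 remain; assigned so far: [1, 3]
unit clause [-2] forces x2=F; simplify:
  satisfied 2 clause(s); 2 remain; assigned so far: [1, 2, 3]
unit clause [-4] forces x4=F; simplify:
  drop 4 from [4] -> [] (empty!)
  satisfied 1 clause(s); 1 remain; assigned so far: [1, 2, 3, 4]
CONFLICT (empty clause)

Answer: CONFLICT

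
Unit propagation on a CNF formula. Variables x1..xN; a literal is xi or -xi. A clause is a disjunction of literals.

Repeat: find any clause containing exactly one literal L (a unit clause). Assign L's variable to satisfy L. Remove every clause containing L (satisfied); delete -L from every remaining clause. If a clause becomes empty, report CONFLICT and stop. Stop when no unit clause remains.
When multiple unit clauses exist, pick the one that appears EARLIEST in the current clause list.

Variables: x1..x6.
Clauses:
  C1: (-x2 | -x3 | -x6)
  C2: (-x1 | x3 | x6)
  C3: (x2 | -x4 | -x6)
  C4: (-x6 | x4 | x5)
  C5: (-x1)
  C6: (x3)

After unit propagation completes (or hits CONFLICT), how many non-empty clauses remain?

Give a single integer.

unit clause [-1] forces x1=F; simplify:
  satisfied 2 clause(s); 4 remain; assigned so far: [1]
unit clause [3] forces x3=T; simplify:
  drop -3 from [-2, -3, -6] -> [-2, -6]
  satisfied 1 clause(s); 3 remain; assigned so far: [1, 3]

Answer: 3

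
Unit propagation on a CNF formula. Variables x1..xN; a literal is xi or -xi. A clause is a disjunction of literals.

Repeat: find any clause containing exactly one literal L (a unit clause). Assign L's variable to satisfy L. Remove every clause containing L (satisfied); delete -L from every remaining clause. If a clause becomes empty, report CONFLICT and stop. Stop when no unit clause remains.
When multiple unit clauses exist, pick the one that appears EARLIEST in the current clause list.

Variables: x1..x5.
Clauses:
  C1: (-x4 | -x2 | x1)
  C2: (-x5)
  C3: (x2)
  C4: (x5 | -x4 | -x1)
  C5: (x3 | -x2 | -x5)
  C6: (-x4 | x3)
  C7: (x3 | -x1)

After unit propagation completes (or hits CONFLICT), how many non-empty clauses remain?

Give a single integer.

Answer: 4

Derivation:
unit clause [-5] forces x5=F; simplify:
  drop 5 from [5, -4, -1] -> [-4, -1]
  satisfied 2 clause(s); 5 remain; assigned so far: [5]
unit clause [2] forces x2=T; simplify:
  drop -2 from [-4, -2, 1] -> [-4, 1]
  satisfied 1 clause(s); 4 remain; assigned so far: [2, 5]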